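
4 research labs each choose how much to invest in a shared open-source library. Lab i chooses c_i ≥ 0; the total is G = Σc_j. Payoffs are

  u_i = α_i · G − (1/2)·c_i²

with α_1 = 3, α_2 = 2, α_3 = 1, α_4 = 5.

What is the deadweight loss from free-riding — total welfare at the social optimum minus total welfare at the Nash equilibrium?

140.5

Lab i's FOC: ∂u_i/∂c_i = α_i − c_i = 0, so c_i* = α_i.
NE contributions = (3, 2, 1, 5); G = 11.
W^NE = (Σα)·G − ½Σα_i² = 11² − ½·39 = 101.5.
Planner sets c_i = Σα_j = 11 for every i, so G^SO = 4·11 = 44.
W^SO = (Σα)·G^SO − ½·4·(Σα)² = (4/2)·11² = 242.
Deadweight loss = W^SO − W^NE = 140.5.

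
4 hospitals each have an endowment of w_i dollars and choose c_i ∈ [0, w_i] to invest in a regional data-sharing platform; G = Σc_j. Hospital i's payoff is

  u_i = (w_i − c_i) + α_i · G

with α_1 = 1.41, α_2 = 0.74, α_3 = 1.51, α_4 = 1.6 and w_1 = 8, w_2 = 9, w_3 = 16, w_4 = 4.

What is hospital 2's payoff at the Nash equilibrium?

29.72

∂u_i/∂c_i = α_i − 1, so hospital i contributes w_i if α_i > 1, else 0.
α_i > 1 for i ∈ {1, 3, 4}; NE contributions (8, 0, 16, 4), G = 28.
u_2 = (9 − 0) + 0.74·28 = 29.72.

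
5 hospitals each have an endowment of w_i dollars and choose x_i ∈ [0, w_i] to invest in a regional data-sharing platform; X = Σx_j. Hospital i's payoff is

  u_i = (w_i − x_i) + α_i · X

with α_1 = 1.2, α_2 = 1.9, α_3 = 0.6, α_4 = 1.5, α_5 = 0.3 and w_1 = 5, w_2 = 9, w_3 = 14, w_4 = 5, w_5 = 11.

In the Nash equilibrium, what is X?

19

∂u_i/∂x_i = α_i − 1, so hospital i contributes w_i if α_i > 1, else 0.
α_i > 1 for i ∈ {1, 2, 4}; NE contributions (5, 9, 0, 5, 0), X = 19.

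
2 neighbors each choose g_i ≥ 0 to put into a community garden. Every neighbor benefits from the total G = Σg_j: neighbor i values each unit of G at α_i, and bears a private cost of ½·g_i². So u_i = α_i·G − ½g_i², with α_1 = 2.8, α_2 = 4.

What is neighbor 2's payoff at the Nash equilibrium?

19.2

Neighbor i's FOC: ∂u_i/∂g_i = α_i − g_i = 0, so g_i* = α_i.
NE contributions = (2.8, 4); G = 6.8.
u_2 = α_2·G − ½·(g_2)² = 4·6.8 − ½·4² = 19.2.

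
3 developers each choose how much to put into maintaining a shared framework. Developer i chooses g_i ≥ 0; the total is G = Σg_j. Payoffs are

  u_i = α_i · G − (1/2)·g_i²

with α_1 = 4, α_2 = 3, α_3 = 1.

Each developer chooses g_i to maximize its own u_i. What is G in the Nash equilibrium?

Developer i's FOC: ∂u_i/∂g_i = α_i − g_i = 0, so g_i* = α_i.
NE contributions = (4, 3, 1); G = 8.

8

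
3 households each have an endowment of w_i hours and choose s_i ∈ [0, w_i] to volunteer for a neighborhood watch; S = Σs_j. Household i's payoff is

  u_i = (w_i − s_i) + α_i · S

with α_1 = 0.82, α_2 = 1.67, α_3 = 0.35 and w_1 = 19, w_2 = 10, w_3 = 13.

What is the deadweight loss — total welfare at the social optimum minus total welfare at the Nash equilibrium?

∂u_i/∂s_i = α_i − 1, so household i contributes w_i if α_i > 1, else 0.
α_i > 1 for i ∈ {2}; NE contributions (0, 10, 0), S = 10.
W^NE = Σw_i − S^NE + (Σα_i)·S^NE = 42 + 1.84·10 = 60.4.
Planner: ∂(Σu_j)/∂s_i = Σα_j − 1 = 1.84 > 0, so everyone contributes w_i; S^SO = 42, W^SO = 42 + 1.84·42 = 119.28.
Deadweight loss = 58.88.

58.88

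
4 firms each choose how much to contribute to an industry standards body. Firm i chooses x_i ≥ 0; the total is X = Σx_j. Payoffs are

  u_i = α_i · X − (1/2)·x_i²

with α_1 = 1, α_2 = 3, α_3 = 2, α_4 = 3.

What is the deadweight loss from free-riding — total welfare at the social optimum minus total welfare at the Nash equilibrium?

Firm i's FOC: ∂u_i/∂x_i = α_i − x_i = 0, so x_i* = α_i.
NE contributions = (1, 3, 2, 3); X = 9.
W^NE = (Σα)·X − ½Σα_i² = 9² − ½·23 = 69.5.
Planner sets x_i = Σα_j = 9 for every i, so X^SO = 4·9 = 36.
W^SO = (Σα)·X^SO − ½·4·(Σα)² = (4/2)·9² = 162.
Deadweight loss = W^SO − W^NE = 92.5.

92.5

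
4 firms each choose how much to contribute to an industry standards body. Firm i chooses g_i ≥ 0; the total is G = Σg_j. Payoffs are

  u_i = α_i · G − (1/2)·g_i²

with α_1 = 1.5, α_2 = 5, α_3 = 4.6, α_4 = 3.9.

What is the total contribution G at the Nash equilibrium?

15

Firm i's FOC: ∂u_i/∂g_i = α_i − g_i = 0, so g_i* = α_i.
NE contributions = (1.5, 5, 4.6, 3.9); G = 15.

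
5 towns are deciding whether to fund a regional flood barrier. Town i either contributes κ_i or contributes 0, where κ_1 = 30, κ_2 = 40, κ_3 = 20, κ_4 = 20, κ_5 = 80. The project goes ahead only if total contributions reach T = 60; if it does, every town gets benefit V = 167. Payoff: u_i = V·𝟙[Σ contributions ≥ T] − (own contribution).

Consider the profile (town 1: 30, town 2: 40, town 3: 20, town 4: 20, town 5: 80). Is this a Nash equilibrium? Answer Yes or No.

No

Total = 190 ≥ 60: provided.
Town 1 (pledges 30, payoff 137): dropping to 0 → total 160, payoff 167. Profitable deviation.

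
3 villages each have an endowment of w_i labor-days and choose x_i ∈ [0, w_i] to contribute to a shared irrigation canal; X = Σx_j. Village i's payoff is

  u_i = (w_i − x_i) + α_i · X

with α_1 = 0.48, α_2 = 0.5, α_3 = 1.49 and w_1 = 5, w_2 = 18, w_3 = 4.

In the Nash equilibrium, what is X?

∂u_i/∂x_i = α_i − 1, so village i contributes w_i if α_i > 1, else 0.
α_i > 1 for i ∈ {3}; NE contributions (0, 0, 4), X = 4.

4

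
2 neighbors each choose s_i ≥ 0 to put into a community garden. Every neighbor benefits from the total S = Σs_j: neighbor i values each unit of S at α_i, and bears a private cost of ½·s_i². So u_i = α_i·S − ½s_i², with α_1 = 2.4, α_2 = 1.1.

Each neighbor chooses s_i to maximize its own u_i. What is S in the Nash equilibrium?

Neighbor i's FOC: ∂u_i/∂s_i = α_i − s_i = 0, so s_i* = α_i.
NE contributions = (2.4, 1.1); S = 3.5.

3.5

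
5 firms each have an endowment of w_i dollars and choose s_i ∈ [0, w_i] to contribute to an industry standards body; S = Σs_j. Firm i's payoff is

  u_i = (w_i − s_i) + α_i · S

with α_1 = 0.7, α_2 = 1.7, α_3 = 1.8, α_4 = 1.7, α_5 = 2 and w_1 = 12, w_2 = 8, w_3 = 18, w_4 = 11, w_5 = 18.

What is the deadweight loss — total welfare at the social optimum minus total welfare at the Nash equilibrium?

∂u_i/∂s_i = α_i − 1, so firm i contributes w_i if α_i > 1, else 0.
α_i > 1 for i ∈ {2, 3, 4, 5}; NE contributions (0, 8, 18, 11, 18), S = 55.
W^NE = Σw_i − S^NE + (Σα_i)·S^NE = 67 + 6.9·55 = 446.5.
Planner: ∂(Σu_j)/∂s_i = Σα_j − 1 = 6.9 > 0, so everyone contributes w_i; S^SO = 67, W^SO = 67 + 6.9·67 = 529.3.
Deadweight loss = 82.8.

82.8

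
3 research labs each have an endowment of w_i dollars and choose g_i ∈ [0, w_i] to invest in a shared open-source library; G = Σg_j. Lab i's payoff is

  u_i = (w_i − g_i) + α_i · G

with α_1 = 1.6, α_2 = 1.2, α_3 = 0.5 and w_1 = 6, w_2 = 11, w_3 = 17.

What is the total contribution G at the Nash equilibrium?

∂u_i/∂g_i = α_i − 1, so lab i contributes w_i if α_i > 1, else 0.
α_i > 1 for i ∈ {1, 2}; NE contributions (6, 11, 0), G = 17.

17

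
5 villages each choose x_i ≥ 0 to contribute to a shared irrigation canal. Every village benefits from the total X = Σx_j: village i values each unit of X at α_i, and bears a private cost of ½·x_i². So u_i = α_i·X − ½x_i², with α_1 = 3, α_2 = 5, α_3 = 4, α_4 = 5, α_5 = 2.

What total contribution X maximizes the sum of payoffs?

95

Planner FOC: ∂(Σu_j)/∂x_i = (Σα_j) − x_i = 0, so x_i^SO = Σα_j = 19 for every i; X^SO = 95.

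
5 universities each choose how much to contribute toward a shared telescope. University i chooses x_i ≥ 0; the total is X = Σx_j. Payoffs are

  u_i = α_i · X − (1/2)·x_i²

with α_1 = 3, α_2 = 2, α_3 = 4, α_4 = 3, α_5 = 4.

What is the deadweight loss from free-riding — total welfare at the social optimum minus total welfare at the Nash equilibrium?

411

University i's FOC: ∂u_i/∂x_i = α_i − x_i = 0, so x_i* = α_i.
NE contributions = (3, 2, 4, 3, 4); X = 16.
W^NE = (Σα)·X − ½Σα_i² = 16² − ½·54 = 229.
Planner sets x_i = Σα_j = 16 for every i, so X^SO = 5·16 = 80.
W^SO = (Σα)·X^SO − ½·5·(Σα)² = (5/2)·16² = 640.
Deadweight loss = W^SO − W^NE = 411.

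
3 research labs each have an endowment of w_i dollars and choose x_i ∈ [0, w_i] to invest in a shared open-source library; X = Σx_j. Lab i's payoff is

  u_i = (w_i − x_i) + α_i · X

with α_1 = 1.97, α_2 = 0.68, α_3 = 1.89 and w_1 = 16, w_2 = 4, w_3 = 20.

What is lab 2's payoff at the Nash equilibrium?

28.48

∂u_i/∂x_i = α_i − 1, so lab i contributes w_i if α_i > 1, else 0.
α_i > 1 for i ∈ {1, 3}; NE contributions (16, 0, 20), X = 36.
u_2 = (4 − 0) + 0.68·36 = 28.48.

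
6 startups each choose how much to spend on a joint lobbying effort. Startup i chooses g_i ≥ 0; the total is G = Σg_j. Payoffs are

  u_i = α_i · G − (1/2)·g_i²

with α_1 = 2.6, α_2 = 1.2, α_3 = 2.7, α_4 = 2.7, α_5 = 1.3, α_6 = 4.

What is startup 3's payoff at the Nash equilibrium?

Startup i's FOC: ∂u_i/∂g_i = α_i − g_i = 0, so g_i* = α_i.
NE contributions = (2.6, 1.2, 2.7, 2.7, 1.3, 4); G = 14.5.
u_3 = α_3·G − ½·(g_3)² = 2.7·14.5 − ½·2.7² = 35.505.

35.505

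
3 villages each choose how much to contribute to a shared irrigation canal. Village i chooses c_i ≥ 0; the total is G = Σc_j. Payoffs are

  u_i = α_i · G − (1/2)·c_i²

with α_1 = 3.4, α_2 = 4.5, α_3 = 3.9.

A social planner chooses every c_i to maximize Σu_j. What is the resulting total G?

35.4

Planner FOC: ∂(Σu_j)/∂c_i = (Σα_j) − c_i = 0, so c_i^SO = Σα_j = 11.8 for every i; G^SO = 35.4.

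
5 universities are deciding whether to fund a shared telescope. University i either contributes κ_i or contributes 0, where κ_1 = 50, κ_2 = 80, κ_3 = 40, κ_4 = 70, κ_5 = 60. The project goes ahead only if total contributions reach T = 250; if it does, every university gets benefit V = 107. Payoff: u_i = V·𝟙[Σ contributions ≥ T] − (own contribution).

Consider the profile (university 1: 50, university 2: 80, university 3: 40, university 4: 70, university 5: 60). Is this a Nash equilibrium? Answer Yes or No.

Total = 300 ≥ 250: provided.
University 1 (pledges 50, payoff 57): dropping to 0 → total 250, payoff 107. Profitable deviation.

No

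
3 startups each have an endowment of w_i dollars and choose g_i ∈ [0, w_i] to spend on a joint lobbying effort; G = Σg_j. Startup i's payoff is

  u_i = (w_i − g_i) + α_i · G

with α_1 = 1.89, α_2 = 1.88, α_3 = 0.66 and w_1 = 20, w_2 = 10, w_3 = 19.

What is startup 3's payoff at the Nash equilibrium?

38.8

∂u_i/∂g_i = α_i − 1, so startup i contributes w_i if α_i > 1, else 0.
α_i > 1 for i ∈ {1, 2}; NE contributions (20, 10, 0), G = 30.
u_3 = (19 − 0) + 0.66·30 = 38.8.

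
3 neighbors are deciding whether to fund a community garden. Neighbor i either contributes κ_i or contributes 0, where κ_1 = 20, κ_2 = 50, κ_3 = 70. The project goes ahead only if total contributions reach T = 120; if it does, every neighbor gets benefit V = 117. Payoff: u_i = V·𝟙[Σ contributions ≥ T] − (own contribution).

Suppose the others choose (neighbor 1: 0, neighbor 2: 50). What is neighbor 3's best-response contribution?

70

Others' total = 50. Contributing 70 brings total to 120 ≥ 120: gain V − κ_3 = 47.
Best response: 70.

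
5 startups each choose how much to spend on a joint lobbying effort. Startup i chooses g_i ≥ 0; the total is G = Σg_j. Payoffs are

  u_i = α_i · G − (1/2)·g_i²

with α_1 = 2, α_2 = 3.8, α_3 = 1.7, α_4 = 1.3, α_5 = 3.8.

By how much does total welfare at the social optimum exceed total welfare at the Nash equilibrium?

Startup i's FOC: ∂u_i/∂g_i = α_i − g_i = 0, so g_i* = α_i.
NE contributions = (2, 3.8, 1.7, 1.3, 3.8); G = 12.6.
W^NE = (Σα)·G − ½Σα_i² = 12.6² − ½·37.46 = 140.03.
Planner sets g_i = Σα_j = 12.6 for every i, so G^SO = 5·12.6 = 63.
W^SO = (Σα)·G^SO − ½·5·(Σα)² = (5/2)·12.6² = 396.9.
Deadweight loss = W^SO − W^NE = 256.87.

256.87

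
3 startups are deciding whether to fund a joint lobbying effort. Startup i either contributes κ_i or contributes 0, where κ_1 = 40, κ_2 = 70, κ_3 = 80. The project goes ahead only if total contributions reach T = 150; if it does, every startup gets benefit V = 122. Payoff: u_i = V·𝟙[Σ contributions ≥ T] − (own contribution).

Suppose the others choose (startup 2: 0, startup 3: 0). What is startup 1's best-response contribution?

Others' total = 0. Even contributing 40 gives 40 < 150: no benefit either way.
Best response: 0.

0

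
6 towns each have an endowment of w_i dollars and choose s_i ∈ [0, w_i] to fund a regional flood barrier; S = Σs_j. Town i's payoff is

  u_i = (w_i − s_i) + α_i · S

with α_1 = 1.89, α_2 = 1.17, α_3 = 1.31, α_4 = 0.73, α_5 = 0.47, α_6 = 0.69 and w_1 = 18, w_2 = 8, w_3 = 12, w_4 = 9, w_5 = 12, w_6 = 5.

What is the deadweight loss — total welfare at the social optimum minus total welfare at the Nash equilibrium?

∂u_i/∂s_i = α_i − 1, so town i contributes w_i if α_i > 1, else 0.
α_i > 1 for i ∈ {1, 2, 3}; NE contributions (18, 8, 12, 0, 0, 0), S = 38.
W^NE = Σw_i − S^NE + (Σα_i)·S^NE = 64 + 5.26·38 = 263.88.
Planner: ∂(Σu_j)/∂s_i = Σα_j − 1 = 5.26 > 0, so everyone contributes w_i; S^SO = 64, W^SO = 64 + 5.26·64 = 400.64.
Deadweight loss = 136.76.

136.76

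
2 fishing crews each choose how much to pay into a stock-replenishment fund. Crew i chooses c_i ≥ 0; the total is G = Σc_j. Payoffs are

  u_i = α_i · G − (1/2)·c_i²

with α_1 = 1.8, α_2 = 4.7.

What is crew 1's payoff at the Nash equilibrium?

Crew i's FOC: ∂u_i/∂c_i = α_i − c_i = 0, so c_i* = α_i.
NE contributions = (1.8, 4.7); G = 6.5.
u_1 = α_1·G − ½·(c_1)² = 1.8·6.5 − ½·1.8² = 10.08.

10.08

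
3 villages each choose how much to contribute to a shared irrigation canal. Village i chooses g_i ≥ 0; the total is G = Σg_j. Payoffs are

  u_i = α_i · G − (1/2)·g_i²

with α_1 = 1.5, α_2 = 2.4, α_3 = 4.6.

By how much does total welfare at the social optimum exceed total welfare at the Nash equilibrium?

50.71

Village i's FOC: ∂u_i/∂g_i = α_i − g_i = 0, so g_i* = α_i.
NE contributions = (1.5, 2.4, 4.6); G = 8.5.
W^NE = (Σα)·G − ½Σα_i² = 8.5² − ½·29.17 = 57.665.
Planner sets g_i = Σα_j = 8.5 for every i, so G^SO = 3·8.5 = 25.5.
W^SO = (Σα)·G^SO − ½·3·(Σα)² = (3/2)·8.5² = 108.375.
Deadweight loss = W^SO − W^NE = 50.71.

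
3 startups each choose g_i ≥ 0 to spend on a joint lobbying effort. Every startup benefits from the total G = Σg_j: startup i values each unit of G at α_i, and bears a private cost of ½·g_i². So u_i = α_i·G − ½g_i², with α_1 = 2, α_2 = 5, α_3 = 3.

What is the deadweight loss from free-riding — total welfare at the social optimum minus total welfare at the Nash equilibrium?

69

Startup i's FOC: ∂u_i/∂g_i = α_i − g_i = 0, so g_i* = α_i.
NE contributions = (2, 5, 3); G = 10.
W^NE = (Σα)·G − ½Σα_i² = 10² − ½·38 = 81.
Planner sets g_i = Σα_j = 10 for every i, so G^SO = 3·10 = 30.
W^SO = (Σα)·G^SO − ½·3·(Σα)² = (3/2)·10² = 150.
Deadweight loss = W^SO − W^NE = 69.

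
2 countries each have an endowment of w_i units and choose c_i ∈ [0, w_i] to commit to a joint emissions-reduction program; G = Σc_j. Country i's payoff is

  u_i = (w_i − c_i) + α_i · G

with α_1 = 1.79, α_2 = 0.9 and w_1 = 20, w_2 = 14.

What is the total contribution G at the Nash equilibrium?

∂u_i/∂c_i = α_i − 1, so country i contributes w_i if α_i > 1, else 0.
α_i > 1 for i ∈ {1}; NE contributions (20, 0), G = 20.

20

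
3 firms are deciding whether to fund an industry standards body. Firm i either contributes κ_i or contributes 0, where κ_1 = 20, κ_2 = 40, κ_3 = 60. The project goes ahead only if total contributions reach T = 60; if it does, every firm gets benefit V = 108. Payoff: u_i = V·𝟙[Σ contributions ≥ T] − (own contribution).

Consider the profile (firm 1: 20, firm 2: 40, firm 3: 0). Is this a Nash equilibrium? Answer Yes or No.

Total = 60 ≥ 60: provided.
Firm 1 (pledges 20, payoff 88): dropping to 0 → total 40, payoff 0. No gain.
Firm 2 (pledges 40, payoff 68): dropping to 0 → total 20, payoff 0. No gain.
Firm 3 (pledges 0, payoff 108): pledging 60 → total 120, payoff 48. No gain.

Yes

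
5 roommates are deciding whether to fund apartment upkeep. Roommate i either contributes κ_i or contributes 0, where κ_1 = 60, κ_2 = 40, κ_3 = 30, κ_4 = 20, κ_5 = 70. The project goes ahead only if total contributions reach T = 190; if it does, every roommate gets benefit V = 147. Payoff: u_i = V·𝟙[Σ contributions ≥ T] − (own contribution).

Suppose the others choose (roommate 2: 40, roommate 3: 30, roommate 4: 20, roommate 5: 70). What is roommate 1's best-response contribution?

Others' total = 160. Contributing 60 brings total to 220 ≥ 190: gain V − κ_1 = 87.
Best response: 60.

60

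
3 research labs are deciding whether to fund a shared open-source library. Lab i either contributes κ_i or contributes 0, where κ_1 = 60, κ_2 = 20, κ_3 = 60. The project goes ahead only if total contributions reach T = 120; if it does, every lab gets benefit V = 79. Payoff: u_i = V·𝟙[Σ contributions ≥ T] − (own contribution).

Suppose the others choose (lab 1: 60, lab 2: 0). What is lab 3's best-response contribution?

60

Others' total = 60. Contributing 60 brings total to 120 ≥ 120: gain V − κ_3 = 19.
Best response: 60.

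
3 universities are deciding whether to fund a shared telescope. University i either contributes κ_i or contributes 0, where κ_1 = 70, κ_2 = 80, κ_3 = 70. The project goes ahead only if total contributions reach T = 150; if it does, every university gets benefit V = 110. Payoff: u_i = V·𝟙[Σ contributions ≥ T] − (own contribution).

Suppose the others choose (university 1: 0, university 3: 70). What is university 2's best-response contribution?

Others' total = 70. Contributing 80 brings total to 150 ≥ 150: gain V − κ_2 = 30.
Best response: 80.

80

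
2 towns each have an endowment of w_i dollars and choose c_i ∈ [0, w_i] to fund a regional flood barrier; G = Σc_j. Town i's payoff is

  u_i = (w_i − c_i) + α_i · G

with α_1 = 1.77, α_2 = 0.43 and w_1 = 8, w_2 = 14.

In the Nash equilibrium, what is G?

8

∂u_i/∂c_i = α_i − 1, so town i contributes w_i if α_i > 1, else 0.
α_i > 1 for i ∈ {1}; NE contributions (8, 0), G = 8.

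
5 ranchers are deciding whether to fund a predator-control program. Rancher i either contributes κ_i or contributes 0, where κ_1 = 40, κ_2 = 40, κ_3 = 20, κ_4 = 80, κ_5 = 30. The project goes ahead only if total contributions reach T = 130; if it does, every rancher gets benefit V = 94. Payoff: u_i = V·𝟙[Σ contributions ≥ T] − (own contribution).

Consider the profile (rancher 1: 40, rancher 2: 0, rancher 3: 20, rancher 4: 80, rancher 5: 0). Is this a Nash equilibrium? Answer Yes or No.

Yes

Total = 140 ≥ 130: provided.
Rancher 1 (pledges 40, payoff 54): dropping to 0 → total 100, payoff 0. No gain.
Rancher 2 (pledges 0, payoff 94): pledging 40 → total 180, payoff 54. No gain.
Rancher 3 (pledges 20, payoff 74): dropping to 0 → total 120, payoff 0. No gain.
Rancher 4 (pledges 80, payoff 14): dropping to 0 → total 60, payoff 0. No gain.
Rancher 5 (pledges 0, payoff 94): pledging 30 → total 170, payoff 64. No gain.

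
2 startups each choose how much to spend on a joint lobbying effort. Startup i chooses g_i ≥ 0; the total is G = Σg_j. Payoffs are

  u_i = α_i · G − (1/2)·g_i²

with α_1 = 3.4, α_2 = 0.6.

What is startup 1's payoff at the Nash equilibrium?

7.82

Startup i's FOC: ∂u_i/∂g_i = α_i − g_i = 0, so g_i* = α_i.
NE contributions = (3.4, 0.6); G = 4.
u_1 = α_1·G − ½·(g_1)² = 3.4·4 − ½·3.4² = 7.82.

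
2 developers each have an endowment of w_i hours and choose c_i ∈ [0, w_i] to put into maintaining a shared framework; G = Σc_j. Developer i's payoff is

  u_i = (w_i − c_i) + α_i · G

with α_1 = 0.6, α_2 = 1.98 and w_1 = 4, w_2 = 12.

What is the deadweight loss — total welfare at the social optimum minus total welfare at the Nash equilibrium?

∂u_i/∂c_i = α_i − 1, so developer i contributes w_i if α_i > 1, else 0.
α_i > 1 for i ∈ {2}; NE contributions (0, 12), G = 12.
W^NE = Σw_i − G^NE + (Σα_i)·G^NE = 16 + 1.58·12 = 34.96.
Planner: ∂(Σu_j)/∂c_i = Σα_j − 1 = 1.58 > 0, so everyone contributes w_i; G^SO = 16, W^SO = 16 + 1.58·16 = 41.28.
Deadweight loss = 6.32.

6.32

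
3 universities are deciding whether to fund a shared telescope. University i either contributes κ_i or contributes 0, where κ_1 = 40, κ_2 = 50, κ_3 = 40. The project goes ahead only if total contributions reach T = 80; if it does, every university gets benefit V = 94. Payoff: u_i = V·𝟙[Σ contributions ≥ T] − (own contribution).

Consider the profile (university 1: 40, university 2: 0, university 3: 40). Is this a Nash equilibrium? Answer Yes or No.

Total = 80 ≥ 80: provided.
University 1 (pledges 40, payoff 54): dropping to 0 → total 40, payoff 0. No gain.
University 2 (pledges 0, payoff 94): pledging 50 → total 130, payoff 44. No gain.
University 3 (pledges 40, payoff 54): dropping to 0 → total 40, payoff 0. No gain.

Yes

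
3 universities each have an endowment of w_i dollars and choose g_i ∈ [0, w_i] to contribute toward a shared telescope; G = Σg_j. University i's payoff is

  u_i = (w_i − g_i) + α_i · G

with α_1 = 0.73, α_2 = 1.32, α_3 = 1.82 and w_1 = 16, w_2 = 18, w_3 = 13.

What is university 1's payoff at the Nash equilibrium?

38.63

∂u_i/∂g_i = α_i − 1, so university i contributes w_i if α_i > 1, else 0.
α_i > 1 for i ∈ {2, 3}; NE contributions (0, 18, 13), G = 31.
u_1 = (16 − 0) + 0.73·31 = 38.63.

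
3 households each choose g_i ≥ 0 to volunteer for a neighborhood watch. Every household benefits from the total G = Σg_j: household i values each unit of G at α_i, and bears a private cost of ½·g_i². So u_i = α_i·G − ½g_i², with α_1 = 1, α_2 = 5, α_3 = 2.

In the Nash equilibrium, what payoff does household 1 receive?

7.5

Household i's FOC: ∂u_i/∂g_i = α_i − g_i = 0, so g_i* = α_i.
NE contributions = (1, 5, 2); G = 8.
u_1 = α_1·G − ½·(g_1)² = 1·8 − ½·1² = 7.5.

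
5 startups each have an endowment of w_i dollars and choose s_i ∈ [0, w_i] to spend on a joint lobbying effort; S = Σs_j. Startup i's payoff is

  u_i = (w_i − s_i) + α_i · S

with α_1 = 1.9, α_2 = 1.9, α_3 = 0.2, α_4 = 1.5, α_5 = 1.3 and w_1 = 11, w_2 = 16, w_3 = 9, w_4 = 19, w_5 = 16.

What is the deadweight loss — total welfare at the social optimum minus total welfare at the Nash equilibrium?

∂u_i/∂s_i = α_i − 1, so startup i contributes w_i if α_i > 1, else 0.
α_i > 1 for i ∈ {1, 2, 4, 5}; NE contributions (11, 16, 0, 19, 16), S = 62.
W^NE = Σw_i − S^NE + (Σα_i)·S^NE = 71 + 5.8·62 = 430.6.
Planner: ∂(Σu_j)/∂s_i = Σα_j − 1 = 5.8 > 0, so everyone contributes w_i; S^SO = 71, W^SO = 71 + 5.8·71 = 482.8.
Deadweight loss = 52.2.

52.2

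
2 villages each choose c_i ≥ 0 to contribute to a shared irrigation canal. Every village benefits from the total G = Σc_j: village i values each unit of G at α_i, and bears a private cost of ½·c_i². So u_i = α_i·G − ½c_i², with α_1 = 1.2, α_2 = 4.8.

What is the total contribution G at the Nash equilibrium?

Village i's FOC: ∂u_i/∂c_i = α_i − c_i = 0, so c_i* = α_i.
NE contributions = (1.2, 4.8); G = 6.

6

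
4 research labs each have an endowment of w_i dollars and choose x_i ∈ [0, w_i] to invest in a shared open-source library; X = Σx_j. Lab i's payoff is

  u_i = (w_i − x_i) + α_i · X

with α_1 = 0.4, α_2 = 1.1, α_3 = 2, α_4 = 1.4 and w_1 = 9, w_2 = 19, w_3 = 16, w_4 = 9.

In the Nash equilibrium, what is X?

∂u_i/∂x_i = α_i − 1, so lab i contributes w_i if α_i > 1, else 0.
α_i > 1 for i ∈ {2, 3, 4}; NE contributions (0, 19, 16, 9), X = 44.

44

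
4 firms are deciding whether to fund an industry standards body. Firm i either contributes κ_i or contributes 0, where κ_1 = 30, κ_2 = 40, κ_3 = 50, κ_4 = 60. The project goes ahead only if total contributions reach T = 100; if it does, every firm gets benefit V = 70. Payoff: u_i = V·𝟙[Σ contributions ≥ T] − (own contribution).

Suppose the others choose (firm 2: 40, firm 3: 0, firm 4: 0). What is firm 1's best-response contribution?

0

Others' total = 40. Even contributing 30 gives 70 < 100: no benefit either way.
Best response: 0.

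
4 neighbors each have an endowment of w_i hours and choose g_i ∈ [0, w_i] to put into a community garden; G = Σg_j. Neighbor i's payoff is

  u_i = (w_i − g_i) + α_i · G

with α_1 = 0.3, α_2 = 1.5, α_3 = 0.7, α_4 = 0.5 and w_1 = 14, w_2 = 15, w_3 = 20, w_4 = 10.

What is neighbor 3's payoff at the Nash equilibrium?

30.5

∂u_i/∂g_i = α_i − 1, so neighbor i contributes w_i if α_i > 1, else 0.
α_i > 1 for i ∈ {2}; NE contributions (0, 15, 0, 0), G = 15.
u_3 = (20 − 0) + 0.7·15 = 30.5.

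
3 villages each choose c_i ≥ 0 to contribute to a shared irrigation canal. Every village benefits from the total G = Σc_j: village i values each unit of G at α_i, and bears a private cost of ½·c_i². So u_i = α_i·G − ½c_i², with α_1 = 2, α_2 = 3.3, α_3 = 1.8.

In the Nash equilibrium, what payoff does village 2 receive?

17.985

Village i's FOC: ∂u_i/∂c_i = α_i − c_i = 0, so c_i* = α_i.
NE contributions = (2, 3.3, 1.8); G = 7.1.
u_2 = α_2·G − ½·(c_2)² = 3.3·7.1 − ½·3.3² = 17.985.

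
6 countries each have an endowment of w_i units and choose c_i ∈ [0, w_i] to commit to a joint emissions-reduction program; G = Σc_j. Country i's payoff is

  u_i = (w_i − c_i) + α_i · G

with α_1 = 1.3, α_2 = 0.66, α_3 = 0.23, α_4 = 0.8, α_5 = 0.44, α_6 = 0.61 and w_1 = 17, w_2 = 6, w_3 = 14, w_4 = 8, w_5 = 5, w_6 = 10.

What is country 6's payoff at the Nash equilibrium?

∂u_i/∂c_i = α_i − 1, so country i contributes w_i if α_i > 1, else 0.
α_i > 1 for i ∈ {1}; NE contributions (17, 0, 0, 0, 0, 0), G = 17.
u_6 = (10 − 0) + 0.61·17 = 20.37.

20.37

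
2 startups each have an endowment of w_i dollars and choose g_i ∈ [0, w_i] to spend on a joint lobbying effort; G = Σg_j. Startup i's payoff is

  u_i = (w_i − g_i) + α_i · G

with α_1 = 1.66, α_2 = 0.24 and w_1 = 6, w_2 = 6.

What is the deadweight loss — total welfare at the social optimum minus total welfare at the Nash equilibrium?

5.4

∂u_i/∂g_i = α_i − 1, so startup i contributes w_i if α_i > 1, else 0.
α_i > 1 for i ∈ {1}; NE contributions (6, 0), G = 6.
W^NE = Σw_i − G^NE + (Σα_i)·G^NE = 12 + 0.9·6 = 17.4.
Planner: ∂(Σu_j)/∂g_i = Σα_j − 1 = 0.9 > 0, so everyone contributes w_i; G^SO = 12, W^SO = 12 + 0.9·12 = 22.8.
Deadweight loss = 5.4.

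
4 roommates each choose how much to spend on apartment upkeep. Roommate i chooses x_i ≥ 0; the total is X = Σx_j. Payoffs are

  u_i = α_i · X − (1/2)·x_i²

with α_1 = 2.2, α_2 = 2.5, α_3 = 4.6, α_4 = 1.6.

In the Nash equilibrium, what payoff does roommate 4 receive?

Roommate i's FOC: ∂u_i/∂x_i = α_i − x_i = 0, so x_i* = α_i.
NE contributions = (2.2, 2.5, 4.6, 1.6); X = 10.9.
u_4 = α_4·X − ½·(x_4)² = 1.6·10.9 − ½·1.6² = 16.16.

16.16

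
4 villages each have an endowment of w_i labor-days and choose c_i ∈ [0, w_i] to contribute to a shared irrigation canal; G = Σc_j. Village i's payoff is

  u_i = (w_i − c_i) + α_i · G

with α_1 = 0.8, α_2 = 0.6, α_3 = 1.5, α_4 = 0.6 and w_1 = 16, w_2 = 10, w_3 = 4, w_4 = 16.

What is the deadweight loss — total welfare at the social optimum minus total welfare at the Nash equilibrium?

105

∂u_i/∂c_i = α_i − 1, so village i contributes w_i if α_i > 1, else 0.
α_i > 1 for i ∈ {3}; NE contributions (0, 0, 4, 0), G = 4.
W^NE = Σw_i − G^NE + (Σα_i)·G^NE = 46 + 2.5·4 = 56.
Planner: ∂(Σu_j)/∂c_i = Σα_j − 1 = 2.5 > 0, so everyone contributes w_i; G^SO = 46, W^SO = 46 + 2.5·46 = 161.
Deadweight loss = 105.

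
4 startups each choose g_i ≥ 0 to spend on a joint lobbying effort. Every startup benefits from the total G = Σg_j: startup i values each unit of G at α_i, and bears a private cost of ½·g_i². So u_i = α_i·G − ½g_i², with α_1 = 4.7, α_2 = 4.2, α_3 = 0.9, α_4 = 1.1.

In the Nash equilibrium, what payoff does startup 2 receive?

36.96

Startup i's FOC: ∂u_i/∂g_i = α_i − g_i = 0, so g_i* = α_i.
NE contributions = (4.7, 4.2, 0.9, 1.1); G = 10.9.
u_2 = α_2·G − ½·(g_2)² = 4.2·10.9 − ½·4.2² = 36.96.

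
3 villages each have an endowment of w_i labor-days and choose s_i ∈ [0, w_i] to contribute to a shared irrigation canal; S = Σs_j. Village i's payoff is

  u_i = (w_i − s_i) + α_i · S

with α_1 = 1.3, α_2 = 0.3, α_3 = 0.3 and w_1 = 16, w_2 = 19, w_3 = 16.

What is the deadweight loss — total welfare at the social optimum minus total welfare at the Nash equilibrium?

31.5

∂u_i/∂s_i = α_i − 1, so village i contributes w_i if α_i > 1, else 0.
α_i > 1 for i ∈ {1}; NE contributions (16, 0, 0), S = 16.
W^NE = Σw_i − S^NE + (Σα_i)·S^NE = 51 + 0.9·16 = 65.4.
Planner: ∂(Σu_j)/∂s_i = Σα_j − 1 = 0.9 > 0, so everyone contributes w_i; S^SO = 51, W^SO = 51 + 0.9·51 = 96.9.
Deadweight loss = 31.5.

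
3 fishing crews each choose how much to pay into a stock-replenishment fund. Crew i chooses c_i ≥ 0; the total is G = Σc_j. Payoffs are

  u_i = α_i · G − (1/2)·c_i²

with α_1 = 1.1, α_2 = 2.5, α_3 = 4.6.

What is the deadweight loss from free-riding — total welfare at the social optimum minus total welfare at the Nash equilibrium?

47.93

Crew i's FOC: ∂u_i/∂c_i = α_i − c_i = 0, so c_i* = α_i.
NE contributions = (1.1, 2.5, 4.6); G = 8.2.
W^NE = (Σα)·G − ½Σα_i² = 8.2² − ½·28.62 = 52.93.
Planner sets c_i = Σα_j = 8.2 for every i, so G^SO = 3·8.2 = 24.6.
W^SO = (Σα)·G^SO − ½·3·(Σα)² = (3/2)·8.2² = 100.86.
Deadweight loss = W^SO − W^NE = 47.93.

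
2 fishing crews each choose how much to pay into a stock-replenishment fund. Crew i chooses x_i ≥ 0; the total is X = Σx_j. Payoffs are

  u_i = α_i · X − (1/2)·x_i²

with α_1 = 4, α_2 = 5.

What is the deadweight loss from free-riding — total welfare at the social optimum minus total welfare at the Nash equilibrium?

Crew i's FOC: ∂u_i/∂x_i = α_i − x_i = 0, so x_i* = α_i.
NE contributions = (4, 5); X = 9.
W^NE = (Σα)·X − ½Σα_i² = 9² − ½·41 = 60.5.
Planner sets x_i = Σα_j = 9 for every i, so X^SO = 2·9 = 18.
W^SO = (Σα)·X^SO − ½·2·(Σα)² = (2/2)·9² = 81.
Deadweight loss = W^SO − W^NE = 20.5.

20.5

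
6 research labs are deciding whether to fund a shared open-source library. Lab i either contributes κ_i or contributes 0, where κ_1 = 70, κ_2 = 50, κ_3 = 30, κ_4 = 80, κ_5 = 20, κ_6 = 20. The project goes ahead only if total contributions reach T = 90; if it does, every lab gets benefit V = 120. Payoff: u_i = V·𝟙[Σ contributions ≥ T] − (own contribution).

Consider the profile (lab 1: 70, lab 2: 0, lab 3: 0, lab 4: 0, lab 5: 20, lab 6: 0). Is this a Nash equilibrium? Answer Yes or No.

Yes

Total = 90 ≥ 90: provided.
Lab 1 (pledges 70, payoff 50): dropping to 0 → total 20, payoff 0. No gain.
Lab 2 (pledges 0, payoff 120): pledging 50 → total 140, payoff 70. No gain.
Lab 3 (pledges 0, payoff 120): pledging 30 → total 120, payoff 90. No gain.
Lab 4 (pledges 0, payoff 120): pledging 80 → total 170, payoff 40. No gain.
Lab 5 (pledges 20, payoff 100): dropping to 0 → total 70, payoff 0. No gain.
Lab 6 (pledges 0, payoff 120): pledging 20 → total 110, payoff 100. No gain.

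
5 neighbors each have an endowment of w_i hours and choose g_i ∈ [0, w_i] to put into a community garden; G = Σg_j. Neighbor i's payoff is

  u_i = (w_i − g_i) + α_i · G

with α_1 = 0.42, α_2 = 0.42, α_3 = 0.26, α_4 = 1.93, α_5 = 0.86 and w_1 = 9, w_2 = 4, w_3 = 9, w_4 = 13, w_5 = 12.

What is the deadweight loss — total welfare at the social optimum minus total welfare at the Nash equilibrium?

98.26

∂u_i/∂g_i = α_i − 1, so neighbor i contributes w_i if α_i > 1, else 0.
α_i > 1 for i ∈ {4}; NE contributions (0, 0, 0, 13, 0), G = 13.
W^NE = Σw_i − G^NE + (Σα_i)·G^NE = 47 + 2.89·13 = 84.57.
Planner: ∂(Σu_j)/∂g_i = Σα_j − 1 = 2.89 > 0, so everyone contributes w_i; G^SO = 47, W^SO = 47 + 2.89·47 = 182.83.
Deadweight loss = 98.26.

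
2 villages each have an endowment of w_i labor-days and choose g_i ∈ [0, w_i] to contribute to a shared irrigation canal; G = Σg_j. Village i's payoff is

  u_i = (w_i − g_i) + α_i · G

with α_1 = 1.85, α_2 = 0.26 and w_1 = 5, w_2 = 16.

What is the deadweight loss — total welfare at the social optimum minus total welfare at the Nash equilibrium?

17.76

∂u_i/∂g_i = α_i − 1, so village i contributes w_i if α_i > 1, else 0.
α_i > 1 for i ∈ {1}; NE contributions (5, 0), G = 5.
W^NE = Σw_i − G^NE + (Σα_i)·G^NE = 21 + 1.11·5 = 26.55.
Planner: ∂(Σu_j)/∂g_i = Σα_j − 1 = 1.11 > 0, so everyone contributes w_i; G^SO = 21, W^SO = 21 + 1.11·21 = 44.31.
Deadweight loss = 17.76.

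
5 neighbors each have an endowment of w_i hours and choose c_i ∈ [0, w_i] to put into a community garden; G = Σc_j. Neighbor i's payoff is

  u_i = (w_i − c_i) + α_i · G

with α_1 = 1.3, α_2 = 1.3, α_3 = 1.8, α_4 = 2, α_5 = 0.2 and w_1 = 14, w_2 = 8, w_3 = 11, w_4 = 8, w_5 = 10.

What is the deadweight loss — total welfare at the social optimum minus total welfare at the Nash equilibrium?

∂u_i/∂c_i = α_i − 1, so neighbor i contributes w_i if α_i > 1, else 0.
α_i > 1 for i ∈ {1, 2, 3, 4}; NE contributions (14, 8, 11, 8, 0), G = 41.
W^NE = Σw_i − G^NE + (Σα_i)·G^NE = 51 + 5.6·41 = 280.6.
Planner: ∂(Σu_j)/∂c_i = Σα_j − 1 = 5.6 > 0, so everyone contributes w_i; G^SO = 51, W^SO = 51 + 5.6·51 = 336.6.
Deadweight loss = 56.

56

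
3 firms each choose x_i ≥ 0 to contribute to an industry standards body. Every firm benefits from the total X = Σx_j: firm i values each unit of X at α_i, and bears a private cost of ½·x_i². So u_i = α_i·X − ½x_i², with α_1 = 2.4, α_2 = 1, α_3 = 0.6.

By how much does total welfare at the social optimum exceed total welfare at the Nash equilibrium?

Firm i's FOC: ∂u_i/∂x_i = α_i − x_i = 0, so x_i* = α_i.
NE contributions = (2.4, 1, 0.6); X = 4.
W^NE = (Σα)·X − ½Σα_i² = 4² − ½·7.12 = 12.44.
Planner sets x_i = Σα_j = 4 for every i, so X^SO = 3·4 = 12.
W^SO = (Σα)·X^SO − ½·3·(Σα)² = (3/2)·4² = 24.
Deadweight loss = W^SO − W^NE = 11.56.

11.56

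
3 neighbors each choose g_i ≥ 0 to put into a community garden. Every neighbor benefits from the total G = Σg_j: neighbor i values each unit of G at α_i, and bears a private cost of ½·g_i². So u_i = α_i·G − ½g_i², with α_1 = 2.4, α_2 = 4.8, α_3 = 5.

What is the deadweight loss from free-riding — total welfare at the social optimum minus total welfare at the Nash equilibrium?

Neighbor i's FOC: ∂u_i/∂g_i = α_i − g_i = 0, so g_i* = α_i.
NE contributions = (2.4, 4.8, 5); G = 12.2.
W^NE = (Σα)·G − ½Σα_i² = 12.2² − ½·53.8 = 121.94.
Planner sets g_i = Σα_j = 12.2 for every i, so G^SO = 3·12.2 = 36.6.
W^SO = (Σα)·G^SO − ½·3·(Σα)² = (3/2)·12.2² = 223.26.
Deadweight loss = W^SO − W^NE = 101.32.

101.32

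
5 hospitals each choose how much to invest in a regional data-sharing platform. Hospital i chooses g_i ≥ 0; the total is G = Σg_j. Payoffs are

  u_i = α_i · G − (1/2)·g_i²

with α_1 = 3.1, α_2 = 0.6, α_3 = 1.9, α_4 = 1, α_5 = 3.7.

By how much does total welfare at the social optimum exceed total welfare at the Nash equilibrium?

173.27

Hospital i's FOC: ∂u_i/∂g_i = α_i − g_i = 0, so g_i* = α_i.
NE contributions = (3.1, 0.6, 1.9, 1, 3.7); G = 10.3.
W^NE = (Σα)·G − ½Σα_i² = 10.3² − ½·28.27 = 91.955.
Planner sets g_i = Σα_j = 10.3 for every i, so G^SO = 5·10.3 = 51.5.
W^SO = (Σα)·G^SO − ½·5·(Σα)² = (5/2)·10.3² = 265.225.
Deadweight loss = W^SO − W^NE = 173.27.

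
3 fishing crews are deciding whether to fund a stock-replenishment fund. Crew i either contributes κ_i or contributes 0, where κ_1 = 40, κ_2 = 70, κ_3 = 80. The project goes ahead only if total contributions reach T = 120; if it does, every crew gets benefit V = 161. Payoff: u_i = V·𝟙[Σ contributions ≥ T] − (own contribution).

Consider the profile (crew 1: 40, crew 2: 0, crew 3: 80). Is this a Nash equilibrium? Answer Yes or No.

Yes

Total = 120 ≥ 120: provided.
Crew 1 (pledges 40, payoff 121): dropping to 0 → total 80, payoff 0. No gain.
Crew 2 (pledges 0, payoff 161): pledging 70 → total 190, payoff 91. No gain.
Crew 3 (pledges 80, payoff 81): dropping to 0 → total 40, payoff 0. No gain.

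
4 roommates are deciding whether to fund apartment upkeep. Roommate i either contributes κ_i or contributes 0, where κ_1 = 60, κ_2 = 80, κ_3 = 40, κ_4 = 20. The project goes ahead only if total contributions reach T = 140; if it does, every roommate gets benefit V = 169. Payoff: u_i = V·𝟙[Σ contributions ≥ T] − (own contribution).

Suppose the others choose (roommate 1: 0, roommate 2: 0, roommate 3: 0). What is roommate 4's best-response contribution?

Others' total = 0. Even contributing 20 gives 20 < 140: no benefit either way.
Best response: 0.

0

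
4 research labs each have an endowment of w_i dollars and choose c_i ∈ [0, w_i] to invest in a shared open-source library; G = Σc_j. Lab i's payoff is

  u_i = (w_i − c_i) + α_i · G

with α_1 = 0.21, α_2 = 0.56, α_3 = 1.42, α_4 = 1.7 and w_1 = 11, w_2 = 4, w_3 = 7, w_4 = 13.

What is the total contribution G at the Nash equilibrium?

∂u_i/∂c_i = α_i − 1, so lab i contributes w_i if α_i > 1, else 0.
α_i > 1 for i ∈ {3, 4}; NE contributions (0, 0, 7, 13), G = 20.

20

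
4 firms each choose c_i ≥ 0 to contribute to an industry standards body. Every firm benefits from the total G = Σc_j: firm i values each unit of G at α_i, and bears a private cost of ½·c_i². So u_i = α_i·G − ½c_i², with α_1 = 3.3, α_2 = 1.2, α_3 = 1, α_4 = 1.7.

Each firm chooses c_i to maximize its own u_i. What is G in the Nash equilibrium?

7.2

Firm i's FOC: ∂u_i/∂c_i = α_i − c_i = 0, so c_i* = α_i.
NE contributions = (3.3, 1.2, 1, 1.7); G = 7.2.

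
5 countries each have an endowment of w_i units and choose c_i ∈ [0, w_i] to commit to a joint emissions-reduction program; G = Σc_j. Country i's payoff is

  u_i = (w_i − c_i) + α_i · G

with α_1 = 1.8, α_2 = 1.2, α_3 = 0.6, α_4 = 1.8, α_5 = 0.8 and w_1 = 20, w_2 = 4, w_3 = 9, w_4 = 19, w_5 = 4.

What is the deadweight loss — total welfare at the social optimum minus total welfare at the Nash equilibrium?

67.6

∂u_i/∂c_i = α_i − 1, so country i contributes w_i if α_i > 1, else 0.
α_i > 1 for i ∈ {1, 2, 4}; NE contributions (20, 4, 0, 19, 0), G = 43.
W^NE = Σw_i − G^NE + (Σα_i)·G^NE = 56 + 5.2·43 = 279.6.
Planner: ∂(Σu_j)/∂c_i = Σα_j − 1 = 5.2 > 0, so everyone contributes w_i; G^SO = 56, W^SO = 56 + 5.2·56 = 347.2.
Deadweight loss = 67.6.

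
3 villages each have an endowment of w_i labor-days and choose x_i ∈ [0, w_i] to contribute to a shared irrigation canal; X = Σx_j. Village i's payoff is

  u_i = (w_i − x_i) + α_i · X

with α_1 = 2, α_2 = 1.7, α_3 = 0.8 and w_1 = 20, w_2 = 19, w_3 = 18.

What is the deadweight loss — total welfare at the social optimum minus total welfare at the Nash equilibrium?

∂u_i/∂x_i = α_i − 1, so village i contributes w_i if α_i > 1, else 0.
α_i > 1 for i ∈ {1, 2}; NE contributions (20, 19, 0), X = 39.
W^NE = Σw_i − X^NE + (Σα_i)·X^NE = 57 + 3.5·39 = 193.5.
Planner: ∂(Σu_j)/∂x_i = Σα_j − 1 = 3.5 > 0, so everyone contributes w_i; X^SO = 57, W^SO = 57 + 3.5·57 = 256.5.
Deadweight loss = 63.

63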